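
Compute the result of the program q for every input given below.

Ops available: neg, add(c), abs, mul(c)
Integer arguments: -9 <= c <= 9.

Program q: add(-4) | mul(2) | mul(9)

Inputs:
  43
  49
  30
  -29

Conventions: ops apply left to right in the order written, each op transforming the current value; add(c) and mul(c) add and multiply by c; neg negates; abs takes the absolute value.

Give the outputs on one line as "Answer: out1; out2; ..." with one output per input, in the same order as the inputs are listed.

702; 810; 468; -594

Execution, op by op:
  43 -> 39 -> 78 -> 702
  49 -> 45 -> 90 -> 810
  30 -> 26 -> 52 -> 468
  -29 -> -33 -> -66 -> -594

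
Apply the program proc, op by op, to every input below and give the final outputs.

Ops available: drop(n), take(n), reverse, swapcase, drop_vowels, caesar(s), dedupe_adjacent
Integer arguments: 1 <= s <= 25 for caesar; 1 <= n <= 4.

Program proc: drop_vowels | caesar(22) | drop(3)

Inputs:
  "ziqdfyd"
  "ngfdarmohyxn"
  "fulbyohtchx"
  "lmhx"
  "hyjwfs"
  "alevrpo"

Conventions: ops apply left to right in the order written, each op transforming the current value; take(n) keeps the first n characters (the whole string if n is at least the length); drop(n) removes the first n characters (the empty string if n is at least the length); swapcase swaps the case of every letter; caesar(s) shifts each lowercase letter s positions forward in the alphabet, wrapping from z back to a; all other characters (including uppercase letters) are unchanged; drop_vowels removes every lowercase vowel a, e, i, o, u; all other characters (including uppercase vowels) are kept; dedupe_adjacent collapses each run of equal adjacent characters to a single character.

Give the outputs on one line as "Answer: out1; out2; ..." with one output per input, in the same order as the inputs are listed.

"buz"; "znidutj"; "udpydt"; "t"; "sbo"; "l"

Execution, op by op:
  "ziqdfyd" -> "zqdfyd" -> "vmzbuz" -> "buz"
  "ngfdarmohyxn" -> "ngfdrmhyxn" -> "jcbznidutj" -> "znidutj"
  "fulbyohtchx" -> "flbyhtchx" -> "bhxudpydt" -> "udpydt"
  "lmhx" -> "lmhx" -> "hidt" -> "t"
  "hyjwfs" -> "hyjwfs" -> "dufsbo" -> "sbo"
  "alevrpo" -> "lvrp" -> "hrnl" -> "l"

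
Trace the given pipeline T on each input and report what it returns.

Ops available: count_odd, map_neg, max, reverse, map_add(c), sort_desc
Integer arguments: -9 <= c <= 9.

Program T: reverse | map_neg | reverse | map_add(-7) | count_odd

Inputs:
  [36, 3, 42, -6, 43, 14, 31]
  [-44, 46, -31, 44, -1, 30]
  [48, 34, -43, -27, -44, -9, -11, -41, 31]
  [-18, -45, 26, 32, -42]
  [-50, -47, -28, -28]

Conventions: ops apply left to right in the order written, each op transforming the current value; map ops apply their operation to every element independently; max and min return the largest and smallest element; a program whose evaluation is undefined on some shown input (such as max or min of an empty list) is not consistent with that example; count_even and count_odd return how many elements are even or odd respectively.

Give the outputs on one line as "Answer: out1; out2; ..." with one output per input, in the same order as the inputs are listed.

Execution, op by op:
  [36, 3, 42, -6, 43, 14, 31] -> [31, 14, 43, -6, 42, 3, 36] -> [-31, -14, -43, 6, -42, -3, -36] -> [-36, -3, -42, 6, -43, -14, -31] -> [-43, -10, -49, -1, -50, -21, -38] -> 4
  [-44, 46, -31, 44, -1, 30] -> [30, -1, 44, -31, 46, -44] -> [-30, 1, -44, 31, -46, 44] -> [44, -46, 31, -44, 1, -30] -> [37, -53, 24, -51, -6, -37] -> 4
  [48, 34, -43, -27, -44, -9, -11, -41, 31] -> [31, -41, -11, -9, -44, -27, -43, 34, 48] -> [-31, 41, 11, 9, 44, 27, 43, -34, -48] -> [-48, -34, 43, 27, 44, 9, 11, 41, -31] -> [-55, -41, 36, 20, 37, 2, 4, 34, -38] -> 3
  [-18, -45, 26, 32, -42] -> [-42, 32, 26, -45, -18] -> [42, -32, -26, 45, 18] -> [18, 45, -26, -32, 42] -> [11, 38, -33, -39, 35] -> 4
  [-50, -47, -28, -28] -> [-28, -28, -47, -50] -> [28, 28, 47, 50] -> [50, 47, 28, 28] -> [43, 40, 21, 21] -> 3

4; 4; 3; 4; 3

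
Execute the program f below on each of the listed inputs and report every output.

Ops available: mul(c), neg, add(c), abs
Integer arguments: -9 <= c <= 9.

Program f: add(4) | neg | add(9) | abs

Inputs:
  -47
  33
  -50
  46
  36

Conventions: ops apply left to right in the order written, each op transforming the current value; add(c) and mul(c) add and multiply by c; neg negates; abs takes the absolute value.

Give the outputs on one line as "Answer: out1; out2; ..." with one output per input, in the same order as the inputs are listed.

52; 28; 55; 41; 31

Execution, op by op:
  -47 -> -43 -> 43 -> 52 -> 52
  33 -> 37 -> -37 -> -28 -> 28
  -50 -> -46 -> 46 -> 55 -> 55
  46 -> 50 -> -50 -> -41 -> 41
  36 -> 40 -> -40 -> -31 -> 31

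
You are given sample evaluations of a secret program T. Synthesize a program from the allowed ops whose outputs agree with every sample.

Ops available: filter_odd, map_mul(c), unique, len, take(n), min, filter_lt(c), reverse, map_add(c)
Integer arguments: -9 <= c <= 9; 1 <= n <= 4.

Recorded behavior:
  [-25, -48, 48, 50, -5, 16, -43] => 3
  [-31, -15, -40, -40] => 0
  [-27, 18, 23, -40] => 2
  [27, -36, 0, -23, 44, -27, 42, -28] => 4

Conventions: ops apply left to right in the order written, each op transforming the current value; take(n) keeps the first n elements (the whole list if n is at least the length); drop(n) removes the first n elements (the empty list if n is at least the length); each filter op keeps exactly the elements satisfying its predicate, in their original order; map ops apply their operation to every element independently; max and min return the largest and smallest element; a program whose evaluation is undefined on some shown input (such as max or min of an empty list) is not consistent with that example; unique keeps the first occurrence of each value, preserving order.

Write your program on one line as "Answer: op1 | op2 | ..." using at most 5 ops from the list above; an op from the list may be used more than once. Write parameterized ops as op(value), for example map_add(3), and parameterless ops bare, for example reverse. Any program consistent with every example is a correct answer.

map_mul(-7) | unique | map_add(1) | filter_lt(2) | len

Check, running the answer program on each example:
  [-25, -48, 48, 50, -5, 16, -43] -> [175, 336, -336, -350, 35, -112, 301] -> [175, 336, -336, -350, 35, -112, 301] -> [176, 337, -335, -349, 36, -111, 302] -> [-335, -349, -111] -> 3
  [-31, -15, -40, -40] -> [217, 105, 280, 280] -> [217, 105, 280] -> [218, 106, 281] -> [] -> 0
  [-27, 18, 23, -40] -> [189, -126, -161, 280] -> [189, -126, -161, 280] -> [190, -125, -160, 281] -> [-125, -160] -> 2
  [27, -36, 0, -23, 44, -27, 42, -28] -> [-189, 252, 0, 161, -308, 189, -294, 196] -> [-189, 252, 0, 161, -308, 189, -294, 196] -> [-188, 253, 1, 162, -307, 190, -293, 197] -> [-188, 1, -307, -293] -> 4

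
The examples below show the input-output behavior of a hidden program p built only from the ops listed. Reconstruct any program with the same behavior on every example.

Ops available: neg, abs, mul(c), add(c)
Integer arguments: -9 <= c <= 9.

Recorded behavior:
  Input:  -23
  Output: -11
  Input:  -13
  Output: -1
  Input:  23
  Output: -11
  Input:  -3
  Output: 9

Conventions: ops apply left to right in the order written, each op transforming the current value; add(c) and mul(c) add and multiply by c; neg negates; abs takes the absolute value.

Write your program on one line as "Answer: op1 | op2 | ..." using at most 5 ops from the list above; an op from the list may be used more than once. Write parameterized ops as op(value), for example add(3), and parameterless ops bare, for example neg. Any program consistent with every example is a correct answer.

abs | neg | add(6) | add(6)

Check, running the answer program on each example:
  -23 -> 23 -> -23 -> -17 -> -11
  -13 -> 13 -> -13 -> -7 -> -1
  23 -> 23 -> -23 -> -17 -> -11
  -3 -> 3 -> -3 -> 3 -> 9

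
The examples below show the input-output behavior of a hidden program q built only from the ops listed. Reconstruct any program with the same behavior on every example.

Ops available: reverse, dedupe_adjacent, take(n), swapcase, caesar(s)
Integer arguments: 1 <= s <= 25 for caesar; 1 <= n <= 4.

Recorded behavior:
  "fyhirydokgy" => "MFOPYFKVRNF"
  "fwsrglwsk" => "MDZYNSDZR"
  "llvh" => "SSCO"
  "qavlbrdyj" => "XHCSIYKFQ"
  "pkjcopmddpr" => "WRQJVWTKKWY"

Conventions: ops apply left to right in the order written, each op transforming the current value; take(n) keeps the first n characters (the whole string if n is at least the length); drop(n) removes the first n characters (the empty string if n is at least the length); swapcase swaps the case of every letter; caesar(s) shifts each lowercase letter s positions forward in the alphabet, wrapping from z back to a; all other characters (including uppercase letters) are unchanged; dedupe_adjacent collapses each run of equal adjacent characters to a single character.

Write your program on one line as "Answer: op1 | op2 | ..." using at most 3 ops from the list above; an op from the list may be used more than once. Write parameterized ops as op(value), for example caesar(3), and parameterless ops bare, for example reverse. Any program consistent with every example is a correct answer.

caesar(7) | swapcase

Check, running the answer program on each example:
  "fyhirydokgy" -> "mfopyfkvrnf" -> "MFOPYFKVRNF"
  "fwsrglwsk" -> "mdzynsdzr" -> "MDZYNSDZR"
  "llvh" -> "ssco" -> "SSCO"
  "qavlbrdyj" -> "xhcsiykfq" -> "XHCSIYKFQ"
  "pkjcopmddpr" -> "wrqjvwtkkwy" -> "WRQJVWTKKWY"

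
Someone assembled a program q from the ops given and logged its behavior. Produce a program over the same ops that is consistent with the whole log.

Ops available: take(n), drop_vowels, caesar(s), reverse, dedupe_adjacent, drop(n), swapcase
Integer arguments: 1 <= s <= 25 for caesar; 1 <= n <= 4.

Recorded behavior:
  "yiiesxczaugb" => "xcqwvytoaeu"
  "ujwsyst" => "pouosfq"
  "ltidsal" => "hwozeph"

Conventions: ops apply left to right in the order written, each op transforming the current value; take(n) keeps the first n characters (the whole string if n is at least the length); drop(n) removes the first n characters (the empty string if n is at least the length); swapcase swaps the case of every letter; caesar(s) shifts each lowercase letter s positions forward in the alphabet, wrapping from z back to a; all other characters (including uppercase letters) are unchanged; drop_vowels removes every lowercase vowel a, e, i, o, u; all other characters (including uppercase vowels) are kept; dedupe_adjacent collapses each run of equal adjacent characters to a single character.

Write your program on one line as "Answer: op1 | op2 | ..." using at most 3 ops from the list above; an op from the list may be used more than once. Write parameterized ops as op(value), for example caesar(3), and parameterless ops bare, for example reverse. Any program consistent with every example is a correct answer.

reverse | dedupe_adjacent | caesar(22)

Check, running the answer program on each example:
  "yiiesxczaugb" -> "bguazcxseiiy" -> "bguazcxseiy" -> "xcqwvytoaeu"
  "ujwsyst" -> "tsyswju" -> "tsyswju" -> "pouosfq"
  "ltidsal" -> "lasditl" -> "lasditl" -> "hwozeph"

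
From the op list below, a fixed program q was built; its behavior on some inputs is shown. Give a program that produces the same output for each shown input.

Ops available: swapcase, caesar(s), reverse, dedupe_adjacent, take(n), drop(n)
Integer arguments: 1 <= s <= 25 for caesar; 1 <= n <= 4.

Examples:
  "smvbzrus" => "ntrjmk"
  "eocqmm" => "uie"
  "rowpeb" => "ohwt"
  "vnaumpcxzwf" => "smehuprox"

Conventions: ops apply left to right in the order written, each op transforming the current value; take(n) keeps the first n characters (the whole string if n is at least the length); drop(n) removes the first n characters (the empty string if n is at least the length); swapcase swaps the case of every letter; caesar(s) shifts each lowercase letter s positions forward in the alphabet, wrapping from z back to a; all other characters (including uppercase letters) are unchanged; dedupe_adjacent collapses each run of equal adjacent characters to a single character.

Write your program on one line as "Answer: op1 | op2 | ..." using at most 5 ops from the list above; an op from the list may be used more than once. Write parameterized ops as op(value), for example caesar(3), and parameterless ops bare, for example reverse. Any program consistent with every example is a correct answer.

caesar(23) | caesar(17) | dedupe_adjacent | caesar(4) | drop(2)

Check, running the answer program on each example:
  "smvbzrus" -> "pjsyworp" -> "gajpnfig" -> "gajpnfig" -> "kentrjmk" -> "ntrjmk"
  "eocqmm" -> "blznjj" -> "scqeaa" -> "scqea" -> "wguie" -> "uie"
  "rowpeb" -> "oltmby" -> "fckdsp" -> "fckdsp" -> "jgohwt" -> "ohwt"
  "vnaumpcxzwf" -> "skxrjmzuwtc" -> "jboiadqlnkt" -> "jboiadqlnkt" -> "nfsmehuprox" -> "smehuprox"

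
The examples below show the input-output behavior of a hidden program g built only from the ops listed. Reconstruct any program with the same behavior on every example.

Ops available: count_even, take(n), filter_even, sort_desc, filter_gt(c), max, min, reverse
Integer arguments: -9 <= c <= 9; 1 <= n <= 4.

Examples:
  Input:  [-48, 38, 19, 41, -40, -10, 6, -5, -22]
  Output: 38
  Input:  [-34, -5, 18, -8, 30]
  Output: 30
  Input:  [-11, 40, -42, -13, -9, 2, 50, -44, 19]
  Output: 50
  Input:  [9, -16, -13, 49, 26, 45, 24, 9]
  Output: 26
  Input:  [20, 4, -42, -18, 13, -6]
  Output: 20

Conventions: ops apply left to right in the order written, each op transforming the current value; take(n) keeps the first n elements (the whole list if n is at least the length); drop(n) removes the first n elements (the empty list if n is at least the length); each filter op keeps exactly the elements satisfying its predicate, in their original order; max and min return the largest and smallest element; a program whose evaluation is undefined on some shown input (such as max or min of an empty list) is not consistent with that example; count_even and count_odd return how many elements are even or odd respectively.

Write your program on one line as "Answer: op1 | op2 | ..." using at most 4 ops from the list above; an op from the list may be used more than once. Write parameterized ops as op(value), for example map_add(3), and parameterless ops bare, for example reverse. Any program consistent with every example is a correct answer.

reverse | filter_even | reverse | max

Check, running the answer program on each example:
  [-48, 38, 19, 41, -40, -10, 6, -5, -22] -> [-22, -5, 6, -10, -40, 41, 19, 38, -48] -> [-22, 6, -10, -40, 38, -48] -> [-48, 38, -40, -10, 6, -22] -> 38
  [-34, -5, 18, -8, 30] -> [30, -8, 18, -5, -34] -> [30, -8, 18, -34] -> [-34, 18, -8, 30] -> 30
  [-11, 40, -42, -13, -9, 2, 50, -44, 19] -> [19, -44, 50, 2, -9, -13, -42, 40, -11] -> [-44, 50, 2, -42, 40] -> [40, -42, 2, 50, -44] -> 50
  [9, -16, -13, 49, 26, 45, 24, 9] -> [9, 24, 45, 26, 49, -13, -16, 9] -> [24, 26, -16] -> [-16, 26, 24] -> 26
  [20, 4, -42, -18, 13, -6] -> [-6, 13, -18, -42, 4, 20] -> [-6, -18, -42, 4, 20] -> [20, 4, -42, -18, -6] -> 20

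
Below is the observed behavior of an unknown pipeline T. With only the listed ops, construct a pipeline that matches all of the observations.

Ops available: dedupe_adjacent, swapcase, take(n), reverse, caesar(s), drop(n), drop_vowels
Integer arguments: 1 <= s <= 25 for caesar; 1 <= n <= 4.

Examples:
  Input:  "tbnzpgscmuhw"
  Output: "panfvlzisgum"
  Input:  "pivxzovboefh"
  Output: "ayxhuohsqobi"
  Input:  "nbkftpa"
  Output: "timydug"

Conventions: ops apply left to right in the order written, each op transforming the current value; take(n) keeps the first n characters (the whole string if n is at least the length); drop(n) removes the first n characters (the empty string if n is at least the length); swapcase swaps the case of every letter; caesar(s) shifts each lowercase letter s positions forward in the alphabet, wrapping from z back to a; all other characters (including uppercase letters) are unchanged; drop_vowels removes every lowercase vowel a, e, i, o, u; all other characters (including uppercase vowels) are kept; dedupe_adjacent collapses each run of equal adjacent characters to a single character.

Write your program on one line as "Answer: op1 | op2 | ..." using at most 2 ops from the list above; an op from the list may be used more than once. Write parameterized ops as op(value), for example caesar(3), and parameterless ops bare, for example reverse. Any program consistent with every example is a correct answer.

reverse | caesar(19)

Check, running the answer program on each example:
  "tbnzpgscmuhw" -> "whumcsgpznbt" -> "panfvlzisgum"
  "pivxzovboefh" -> "hfeobvozxvip" -> "ayxhuohsqobi"
  "nbkftpa" -> "aptfkbn" -> "timydug"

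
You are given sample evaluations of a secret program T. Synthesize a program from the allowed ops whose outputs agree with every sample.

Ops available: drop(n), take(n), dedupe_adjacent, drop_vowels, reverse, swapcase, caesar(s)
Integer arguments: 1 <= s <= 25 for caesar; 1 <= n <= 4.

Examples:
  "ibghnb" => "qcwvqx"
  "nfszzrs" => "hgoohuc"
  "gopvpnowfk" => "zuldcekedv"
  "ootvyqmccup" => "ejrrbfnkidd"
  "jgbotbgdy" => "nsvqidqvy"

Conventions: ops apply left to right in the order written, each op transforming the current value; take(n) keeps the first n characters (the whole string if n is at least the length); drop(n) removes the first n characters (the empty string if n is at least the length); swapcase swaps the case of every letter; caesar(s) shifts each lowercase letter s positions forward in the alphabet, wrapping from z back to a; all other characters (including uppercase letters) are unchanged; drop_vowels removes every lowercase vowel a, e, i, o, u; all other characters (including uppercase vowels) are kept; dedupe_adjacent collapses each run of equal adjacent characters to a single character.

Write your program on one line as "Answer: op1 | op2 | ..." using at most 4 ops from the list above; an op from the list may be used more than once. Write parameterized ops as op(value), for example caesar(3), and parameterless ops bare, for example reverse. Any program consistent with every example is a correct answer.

caesar(4) | reverse | caesar(16) | caesar(21)

Check, running the answer program on each example:
  "ibghnb" -> "mfklrf" -> "frlkfm" -> "vhbavc" -> "qcwvqx"
  "nfszzrs" -> "rjwddvw" -> "wvddwjr" -> "mlttmzh" -> "hgoohuc"
  "gopvpnowfk" -> "kstztrsajo" -> "ojasrtztsk" -> "ezqihjpjia" -> "zuldcekedv"
  "ootvyqmccup" -> "ssxzcuqggyt" -> "tyggquczxss" -> "jowwgkspnii" -> "ejrrbfnkidd"
  "jgbotbgdy" -> "nkfsxfkhc" -> "chkfxsfkn" -> "sxavnivad" -> "nsvqidqvy"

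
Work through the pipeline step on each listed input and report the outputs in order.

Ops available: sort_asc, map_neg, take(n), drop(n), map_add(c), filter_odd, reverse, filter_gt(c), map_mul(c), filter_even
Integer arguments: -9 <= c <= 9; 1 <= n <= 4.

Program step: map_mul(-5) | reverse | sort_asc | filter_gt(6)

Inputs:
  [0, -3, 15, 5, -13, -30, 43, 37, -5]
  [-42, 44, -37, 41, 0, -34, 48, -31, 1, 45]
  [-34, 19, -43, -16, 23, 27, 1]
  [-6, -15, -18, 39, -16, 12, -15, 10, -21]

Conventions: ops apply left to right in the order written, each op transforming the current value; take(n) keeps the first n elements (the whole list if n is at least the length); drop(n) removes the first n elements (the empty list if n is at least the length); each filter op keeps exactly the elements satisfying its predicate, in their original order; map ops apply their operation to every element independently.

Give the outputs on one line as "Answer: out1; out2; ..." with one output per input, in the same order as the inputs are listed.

Execution, op by op:
  [0, -3, 15, 5, -13, -30, 43, 37, -5] -> [0, 15, -75, -25, 65, 150, -215, -185, 25] -> [25, -185, -215, 150, 65, -25, -75, 15, 0] -> [-215, -185, -75, -25, 0, 15, 25, 65, 150] -> [15, 25, 65, 150]
  [-42, 44, -37, 41, 0, -34, 48, -31, 1, 45] -> [210, -220, 185, -205, 0, 170, -240, 155, -5, -225] -> [-225, -5, 155, -240, 170, 0, -205, 185, -220, 210] -> [-240, -225, -220, -205, -5, 0, 155, 170, 185, 210] -> [155, 170, 185, 210]
  [-34, 19, -43, -16, 23, 27, 1] -> [170, -95, 215, 80, -115, -135, -5] -> [-5, -135, -115, 80, 215, -95, 170] -> [-135, -115, -95, -5, 80, 170, 215] -> [80, 170, 215]
  [-6, -15, -18, 39, -16, 12, -15, 10, -21] -> [30, 75, 90, -195, 80, -60, 75, -50, 105] -> [105, -50, 75, -60, 80, -195, 90, 75, 30] -> [-195, -60, -50, 30, 75, 75, 80, 90, 105] -> [30, 75, 75, 80, 90, 105]

[15, 25, 65, 150]; [155, 170, 185, 210]; [80, 170, 215]; [30, 75, 75, 80, 90, 105]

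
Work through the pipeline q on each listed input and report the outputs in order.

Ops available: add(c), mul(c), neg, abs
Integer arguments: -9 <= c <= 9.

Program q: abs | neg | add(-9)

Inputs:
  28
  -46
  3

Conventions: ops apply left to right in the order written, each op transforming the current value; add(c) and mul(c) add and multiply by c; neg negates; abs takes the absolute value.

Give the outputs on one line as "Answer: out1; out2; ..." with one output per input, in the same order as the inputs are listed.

Execution, op by op:
  28 -> 28 -> -28 -> -37
  -46 -> 46 -> -46 -> -55
  3 -> 3 -> -3 -> -12

-37; -55; -12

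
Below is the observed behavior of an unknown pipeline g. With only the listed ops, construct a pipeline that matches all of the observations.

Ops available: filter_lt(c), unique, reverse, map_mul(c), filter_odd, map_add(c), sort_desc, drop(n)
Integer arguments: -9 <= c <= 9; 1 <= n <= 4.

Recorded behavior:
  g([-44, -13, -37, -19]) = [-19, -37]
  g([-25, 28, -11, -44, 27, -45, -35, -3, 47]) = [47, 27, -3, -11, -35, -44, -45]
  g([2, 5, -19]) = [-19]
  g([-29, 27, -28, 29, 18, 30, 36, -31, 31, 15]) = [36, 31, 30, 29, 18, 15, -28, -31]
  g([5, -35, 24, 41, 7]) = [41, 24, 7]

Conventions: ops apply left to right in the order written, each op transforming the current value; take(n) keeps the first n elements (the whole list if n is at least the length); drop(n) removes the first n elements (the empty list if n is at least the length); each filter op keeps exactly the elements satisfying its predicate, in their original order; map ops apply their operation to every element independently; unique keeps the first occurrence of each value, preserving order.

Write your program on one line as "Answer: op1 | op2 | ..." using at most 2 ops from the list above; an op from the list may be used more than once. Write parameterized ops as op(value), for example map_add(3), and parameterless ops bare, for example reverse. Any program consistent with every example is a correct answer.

drop(2) | sort_desc

Check, running the answer program on each example:
  [-44, -13, -37, -19] -> [-37, -19] -> [-19, -37]
  [-25, 28, -11, -44, 27, -45, -35, -3, 47] -> [-11, -44, 27, -45, -35, -3, 47] -> [47, 27, -3, -11, -35, -44, -45]
  [2, 5, -19] -> [-19] -> [-19]
  [-29, 27, -28, 29, 18, 30, 36, -31, 31, 15] -> [-28, 29, 18, 30, 36, -31, 31, 15] -> [36, 31, 30, 29, 18, 15, -28, -31]
  [5, -35, 24, 41, 7] -> [24, 41, 7] -> [41, 24, 7]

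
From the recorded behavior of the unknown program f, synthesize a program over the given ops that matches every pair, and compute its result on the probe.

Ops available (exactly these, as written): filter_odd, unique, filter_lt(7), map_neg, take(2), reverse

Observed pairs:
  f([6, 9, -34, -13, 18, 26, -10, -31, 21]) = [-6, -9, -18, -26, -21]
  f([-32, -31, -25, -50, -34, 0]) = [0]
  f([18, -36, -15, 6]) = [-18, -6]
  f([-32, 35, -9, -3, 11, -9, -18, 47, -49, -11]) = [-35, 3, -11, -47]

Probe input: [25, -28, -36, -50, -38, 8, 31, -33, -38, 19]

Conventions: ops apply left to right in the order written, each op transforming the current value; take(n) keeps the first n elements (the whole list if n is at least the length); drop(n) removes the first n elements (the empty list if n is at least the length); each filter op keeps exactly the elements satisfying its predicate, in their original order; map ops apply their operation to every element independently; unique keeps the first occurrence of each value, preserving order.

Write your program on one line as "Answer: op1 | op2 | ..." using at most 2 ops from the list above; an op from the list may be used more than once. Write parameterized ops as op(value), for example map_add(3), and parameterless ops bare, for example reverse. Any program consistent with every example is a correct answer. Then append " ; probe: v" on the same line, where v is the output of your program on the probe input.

map_neg | filter_lt(7) ; probe: [-25, -8, -31, -19]

Check, running the answer program on each example:
  [6, 9, -34, -13, 18, 26, -10, -31, 21] -> [-6, -9, 34, 13, -18, -26, 10, 31, -21] -> [-6, -9, -18, -26, -21]
  [-32, -31, -25, -50, -34, 0] -> [32, 31, 25, 50, 34, 0] -> [0]
  [18, -36, -15, 6] -> [-18, 36, 15, -6] -> [-18, -6]
  [-32, 35, -9, -3, 11, -9, -18, 47, -49, -11] -> [32, -35, 9, 3, -11, 9, 18, -47, 49, 11] -> [-35, 3, -11, -47]
  probe: [25, -28, -36, -50, -38, 8, 31, -33, -38, 19] -> [-25, 28, 36, 50, 38, -8, -31, 33, 38, -19] -> [-25, -8, -31, -19]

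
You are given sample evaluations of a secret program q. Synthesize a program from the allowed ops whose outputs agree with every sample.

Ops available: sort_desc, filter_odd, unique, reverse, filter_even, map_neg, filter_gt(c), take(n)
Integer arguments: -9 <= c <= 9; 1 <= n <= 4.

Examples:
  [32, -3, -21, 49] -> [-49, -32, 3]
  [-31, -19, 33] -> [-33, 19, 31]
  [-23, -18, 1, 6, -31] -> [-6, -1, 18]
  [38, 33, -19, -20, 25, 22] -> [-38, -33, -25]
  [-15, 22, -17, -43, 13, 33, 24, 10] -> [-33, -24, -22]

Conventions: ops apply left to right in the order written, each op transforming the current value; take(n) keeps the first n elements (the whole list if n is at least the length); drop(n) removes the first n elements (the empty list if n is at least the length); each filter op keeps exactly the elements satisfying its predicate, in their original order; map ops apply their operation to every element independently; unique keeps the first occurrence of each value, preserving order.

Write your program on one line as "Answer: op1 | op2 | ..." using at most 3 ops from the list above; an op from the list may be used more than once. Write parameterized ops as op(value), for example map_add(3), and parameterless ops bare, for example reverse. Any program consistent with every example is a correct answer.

sort_desc | take(3) | map_neg

Check, running the answer program on each example:
  [32, -3, -21, 49] -> [49, 32, -3, -21] -> [49, 32, -3] -> [-49, -32, 3]
  [-31, -19, 33] -> [33, -19, -31] -> [33, -19, -31] -> [-33, 19, 31]
  [-23, -18, 1, 6, -31] -> [6, 1, -18, -23, -31] -> [6, 1, -18] -> [-6, -1, 18]
  [38, 33, -19, -20, 25, 22] -> [38, 33, 25, 22, -19, -20] -> [38, 33, 25] -> [-38, -33, -25]
  [-15, 22, -17, -43, 13, 33, 24, 10] -> [33, 24, 22, 13, 10, -15, -17, -43] -> [33, 24, 22] -> [-33, -24, -22]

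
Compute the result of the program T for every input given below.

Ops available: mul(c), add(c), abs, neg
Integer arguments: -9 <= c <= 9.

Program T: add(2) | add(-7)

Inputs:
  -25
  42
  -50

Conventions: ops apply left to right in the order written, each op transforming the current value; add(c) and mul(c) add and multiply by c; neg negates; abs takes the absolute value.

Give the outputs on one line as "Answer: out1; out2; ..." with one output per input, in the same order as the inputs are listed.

Execution, op by op:
  -25 -> -23 -> -30
  42 -> 44 -> 37
  -50 -> -48 -> -55

-30; 37; -55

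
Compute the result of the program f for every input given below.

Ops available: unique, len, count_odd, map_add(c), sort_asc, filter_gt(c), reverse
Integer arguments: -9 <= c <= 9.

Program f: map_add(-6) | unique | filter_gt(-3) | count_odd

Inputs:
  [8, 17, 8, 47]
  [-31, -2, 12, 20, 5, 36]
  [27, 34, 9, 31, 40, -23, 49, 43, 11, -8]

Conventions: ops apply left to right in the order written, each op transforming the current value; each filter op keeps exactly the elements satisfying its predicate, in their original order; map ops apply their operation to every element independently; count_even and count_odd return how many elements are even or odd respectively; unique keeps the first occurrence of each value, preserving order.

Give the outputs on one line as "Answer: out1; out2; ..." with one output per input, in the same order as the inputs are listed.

Execution, op by op:
  [8, 17, 8, 47] -> [2, 11, 2, 41] -> [2, 11, 41] -> [2, 11, 41] -> 2
  [-31, -2, 12, 20, 5, 36] -> [-37, -8, 6, 14, -1, 30] -> [-37, -8, 6, 14, -1, 30] -> [6, 14, -1, 30] -> 1
  [27, 34, 9, 31, 40, -23, 49, 43, 11, -8] -> [21, 28, 3, 25, 34, -29, 43, 37, 5, -14] -> [21, 28, 3, 25, 34, -29, 43, 37, 5, -14] -> [21, 28, 3, 25, 34, 43, 37, 5] -> 6

2; 1; 6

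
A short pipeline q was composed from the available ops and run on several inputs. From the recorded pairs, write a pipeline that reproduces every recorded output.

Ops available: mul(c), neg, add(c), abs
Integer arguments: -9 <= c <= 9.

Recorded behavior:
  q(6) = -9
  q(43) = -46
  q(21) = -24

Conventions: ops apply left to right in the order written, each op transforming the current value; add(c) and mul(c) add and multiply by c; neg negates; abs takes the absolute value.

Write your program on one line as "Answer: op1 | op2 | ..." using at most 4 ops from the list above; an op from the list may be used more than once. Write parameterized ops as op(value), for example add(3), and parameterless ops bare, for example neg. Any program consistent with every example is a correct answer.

add(8) | add(-5) | neg

Check, running the answer program on each example:
  6 -> 14 -> 9 -> -9
  43 -> 51 -> 46 -> -46
  21 -> 29 -> 24 -> -24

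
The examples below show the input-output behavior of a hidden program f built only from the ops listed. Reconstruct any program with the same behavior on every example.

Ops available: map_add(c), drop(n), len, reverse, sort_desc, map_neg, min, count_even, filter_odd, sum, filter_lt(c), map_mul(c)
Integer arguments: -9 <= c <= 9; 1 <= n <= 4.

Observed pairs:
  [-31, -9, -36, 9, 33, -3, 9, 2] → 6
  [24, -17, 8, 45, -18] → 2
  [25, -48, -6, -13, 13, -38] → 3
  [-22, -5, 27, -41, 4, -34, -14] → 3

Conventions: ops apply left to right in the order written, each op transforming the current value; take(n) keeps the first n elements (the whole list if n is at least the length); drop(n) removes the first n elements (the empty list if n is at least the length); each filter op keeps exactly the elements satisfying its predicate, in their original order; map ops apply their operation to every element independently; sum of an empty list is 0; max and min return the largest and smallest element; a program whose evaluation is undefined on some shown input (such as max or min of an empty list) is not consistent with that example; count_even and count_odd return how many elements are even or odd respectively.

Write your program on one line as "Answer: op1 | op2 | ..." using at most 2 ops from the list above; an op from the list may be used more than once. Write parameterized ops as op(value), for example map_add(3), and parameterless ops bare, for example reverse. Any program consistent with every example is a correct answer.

map_add(-3) | count_even

Check, running the answer program on each example:
  [-31, -9, -36, 9, 33, -3, 9, 2] -> [-34, -12, -39, 6, 30, -6, 6, -1] -> 6
  [24, -17, 8, 45, -18] -> [21, -20, 5, 42, -21] -> 2
  [25, -48, -6, -13, 13, -38] -> [22, -51, -9, -16, 10, -41] -> 3
  [-22, -5, 27, -41, 4, -34, -14] -> [-25, -8, 24, -44, 1, -37, -17] -> 3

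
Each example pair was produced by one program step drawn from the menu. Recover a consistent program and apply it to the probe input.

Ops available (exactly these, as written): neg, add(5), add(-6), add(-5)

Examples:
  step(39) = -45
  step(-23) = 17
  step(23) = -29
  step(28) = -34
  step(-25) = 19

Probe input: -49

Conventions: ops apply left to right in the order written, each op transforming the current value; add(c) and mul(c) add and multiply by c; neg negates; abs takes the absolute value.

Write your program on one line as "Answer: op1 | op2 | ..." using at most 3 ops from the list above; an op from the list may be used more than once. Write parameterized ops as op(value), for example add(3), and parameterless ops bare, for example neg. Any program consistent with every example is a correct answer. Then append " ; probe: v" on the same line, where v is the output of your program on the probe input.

neg | add(-6) ; probe: 43

Check, running the answer program on each example:
  39 -> -39 -> -45
  -23 -> 23 -> 17
  23 -> -23 -> -29
  28 -> -28 -> -34
  -25 -> 25 -> 19
  probe: -49 -> 49 -> 43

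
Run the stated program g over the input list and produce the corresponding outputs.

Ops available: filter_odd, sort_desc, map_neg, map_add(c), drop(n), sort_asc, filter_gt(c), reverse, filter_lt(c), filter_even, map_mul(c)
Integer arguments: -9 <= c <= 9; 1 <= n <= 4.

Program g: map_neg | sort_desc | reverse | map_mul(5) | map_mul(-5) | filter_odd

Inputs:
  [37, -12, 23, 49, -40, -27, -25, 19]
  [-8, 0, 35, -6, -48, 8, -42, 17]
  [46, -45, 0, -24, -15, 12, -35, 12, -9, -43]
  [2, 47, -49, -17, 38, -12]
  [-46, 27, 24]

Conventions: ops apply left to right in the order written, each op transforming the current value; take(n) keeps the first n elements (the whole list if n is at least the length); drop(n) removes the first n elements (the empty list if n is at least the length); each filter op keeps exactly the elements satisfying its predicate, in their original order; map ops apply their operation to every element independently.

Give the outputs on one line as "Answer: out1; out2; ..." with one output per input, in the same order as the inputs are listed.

[1225, 925, 575, 475, -625, -675]; [875, 425]; [-225, -375, -875, -1075, -1125]; [1175, -425, -1225]; [675]

Execution, op by op:
  [37, -12, 23, 49, -40, -27, -25, 19] -> [-37, 12, -23, -49, 40, 27, 25, -19] -> [40, 27, 25, 12, -19, -23, -37, -49] -> [-49, -37, -23, -19, 12, 25, 27, 40] -> [-245, -185, -115, -95, 60, 125, 135, 200] -> [1225, 925, 575, 475, -300, -625, -675, -1000] -> [1225, 925, 575, 475, -625, -675]
  [-8, 0, 35, -6, -48, 8, -42, 17] -> [8, 0, -35, 6, 48, -8, 42, -17] -> [48, 42, 8, 6, 0, -8, -17, -35] -> [-35, -17, -8, 0, 6, 8, 42, 48] -> [-175, -85, -40, 0, 30, 40, 210, 240] -> [875, 425, 200, 0, -150, -200, -1050, -1200] -> [875, 425]
  [46, -45, 0, -24, -15, 12, -35, 12, -9, -43] -> [-46, 45, 0, 24, 15, -12, 35, -12, 9, 43] -> [45, 43, 35, 24, 15, 9, 0, -12, -12, -46] -> [-46, -12, -12, 0, 9, 15, 24, 35, 43, 45] -> [-230, -60, -60, 0, 45, 75, 120, 175, 215, 225] -> [1150, 300, 300, 0, -225, -375, -600, -875, -1075, -1125] -> [-225, -375, -875, -1075, -1125]
  [2, 47, -49, -17, 38, -12] -> [-2, -47, 49, 17, -38, 12] -> [49, 17, 12, -2, -38, -47] -> [-47, -38, -2, 12, 17, 49] -> [-235, -190, -10, 60, 85, 245] -> [1175, 950, 50, -300, -425, -1225] -> [1175, -425, -1225]
  [-46, 27, 24] -> [46, -27, -24] -> [46, -24, -27] -> [-27, -24, 46] -> [-135, -120, 230] -> [675, 600, -1150] -> [675]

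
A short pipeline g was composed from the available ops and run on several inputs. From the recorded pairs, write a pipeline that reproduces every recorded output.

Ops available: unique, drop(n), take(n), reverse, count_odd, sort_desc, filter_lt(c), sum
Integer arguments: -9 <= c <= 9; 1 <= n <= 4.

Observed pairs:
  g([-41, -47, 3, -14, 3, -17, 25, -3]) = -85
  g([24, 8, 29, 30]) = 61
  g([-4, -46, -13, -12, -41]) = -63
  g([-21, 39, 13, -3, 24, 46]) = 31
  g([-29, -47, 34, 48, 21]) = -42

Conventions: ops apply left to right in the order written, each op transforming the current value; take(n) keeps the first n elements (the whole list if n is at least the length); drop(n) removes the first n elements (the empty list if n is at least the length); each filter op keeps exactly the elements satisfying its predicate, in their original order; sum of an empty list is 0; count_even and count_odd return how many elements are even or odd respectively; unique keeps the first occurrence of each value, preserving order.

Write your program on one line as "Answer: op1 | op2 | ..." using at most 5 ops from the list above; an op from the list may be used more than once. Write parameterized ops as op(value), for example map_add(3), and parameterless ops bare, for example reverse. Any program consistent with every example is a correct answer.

take(3) | reverse | sort_desc | sum

Check, running the answer program on each example:
  [-41, -47, 3, -14, 3, -17, 25, -3] -> [-41, -47, 3] -> [3, -47, -41] -> [3, -41, -47] -> -85
  [24, 8, 29, 30] -> [24, 8, 29] -> [29, 8, 24] -> [29, 24, 8] -> 61
  [-4, -46, -13, -12, -41] -> [-4, -46, -13] -> [-13, -46, -4] -> [-4, -13, -46] -> -63
  [-21, 39, 13, -3, 24, 46] -> [-21, 39, 13] -> [13, 39, -21] -> [39, 13, -21] -> 31
  [-29, -47, 34, 48, 21] -> [-29, -47, 34] -> [34, -47, -29] -> [34, -29, -47] -> -42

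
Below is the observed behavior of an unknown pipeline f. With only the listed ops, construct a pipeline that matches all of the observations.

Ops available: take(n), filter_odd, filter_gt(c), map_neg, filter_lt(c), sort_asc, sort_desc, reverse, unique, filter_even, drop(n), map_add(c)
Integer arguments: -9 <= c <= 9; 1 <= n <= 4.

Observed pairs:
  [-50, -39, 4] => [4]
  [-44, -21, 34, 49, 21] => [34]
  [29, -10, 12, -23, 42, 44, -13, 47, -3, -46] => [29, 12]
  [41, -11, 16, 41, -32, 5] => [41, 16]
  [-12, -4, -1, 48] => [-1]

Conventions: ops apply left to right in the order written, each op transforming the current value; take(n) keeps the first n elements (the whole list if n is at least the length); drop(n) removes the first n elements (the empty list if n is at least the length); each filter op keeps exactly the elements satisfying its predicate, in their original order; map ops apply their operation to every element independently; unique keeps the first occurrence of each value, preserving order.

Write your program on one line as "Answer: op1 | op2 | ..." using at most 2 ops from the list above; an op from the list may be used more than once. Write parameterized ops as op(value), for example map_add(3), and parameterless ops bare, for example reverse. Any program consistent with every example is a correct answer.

take(3) | filter_gt(-2)

Check, running the answer program on each example:
  [-50, -39, 4] -> [-50, -39, 4] -> [4]
  [-44, -21, 34, 49, 21] -> [-44, -21, 34] -> [34]
  [29, -10, 12, -23, 42, 44, -13, 47, -3, -46] -> [29, -10, 12] -> [29, 12]
  [41, -11, 16, 41, -32, 5] -> [41, -11, 16] -> [41, 16]
  [-12, -4, -1, 48] -> [-12, -4, -1] -> [-1]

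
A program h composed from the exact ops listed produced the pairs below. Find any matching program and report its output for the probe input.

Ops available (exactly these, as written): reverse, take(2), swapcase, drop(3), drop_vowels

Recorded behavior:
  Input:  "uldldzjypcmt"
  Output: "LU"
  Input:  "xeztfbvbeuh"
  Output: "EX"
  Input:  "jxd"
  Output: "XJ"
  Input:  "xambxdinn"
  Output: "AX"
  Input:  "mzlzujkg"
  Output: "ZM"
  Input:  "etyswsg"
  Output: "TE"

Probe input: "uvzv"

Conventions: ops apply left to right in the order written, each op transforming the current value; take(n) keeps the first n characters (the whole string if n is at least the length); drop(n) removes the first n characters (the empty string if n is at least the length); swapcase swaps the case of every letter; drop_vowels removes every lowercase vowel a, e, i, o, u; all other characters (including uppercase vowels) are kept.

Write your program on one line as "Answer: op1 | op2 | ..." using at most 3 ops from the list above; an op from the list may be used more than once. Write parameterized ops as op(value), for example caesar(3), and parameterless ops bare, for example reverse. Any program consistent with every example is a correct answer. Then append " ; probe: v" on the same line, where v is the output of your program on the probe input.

take(2) | reverse | swapcase ; probe: "VU"

Check, running the answer program on each example:
  "uldldzjypcmt" -> "ul" -> "lu" -> "LU"
  "xeztfbvbeuh" -> "xe" -> "ex" -> "EX"
  "jxd" -> "jx" -> "xj" -> "XJ"
  "xambxdinn" -> "xa" -> "ax" -> "AX"
  "mzlzujkg" -> "mz" -> "zm" -> "ZM"
  "etyswsg" -> "et" -> "te" -> "TE"
  probe: "uvzv" -> "uv" -> "vu" -> "VU"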